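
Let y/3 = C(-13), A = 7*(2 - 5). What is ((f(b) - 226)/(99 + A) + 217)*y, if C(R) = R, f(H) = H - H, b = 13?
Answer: -8350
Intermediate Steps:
A = -21 (A = 7*(-3) = -21)
f(H) = 0
y = -39 (y = 3*(-13) = -39)
((f(b) - 226)/(99 + A) + 217)*y = ((0 - 226)/(99 - 21) + 217)*(-39) = (-226/78 + 217)*(-39) = (-226*1/78 + 217)*(-39) = (-113/39 + 217)*(-39) = (8350/39)*(-39) = -8350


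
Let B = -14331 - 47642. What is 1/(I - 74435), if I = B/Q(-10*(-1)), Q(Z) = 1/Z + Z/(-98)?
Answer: 1/30292335 ≈ 3.3012e-8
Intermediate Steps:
Q(Z) = 1/Z - Z/98 (Q(Z) = 1/Z + Z*(-1/98) = 1/Z - Z/98)
B = -61973
I = 30366770 (I = -61973/(1/(-10*(-1)) - (-5)*(-1)/49) = -61973/(1/10 - 1/98*10) = -61973/(⅒ - 5/49) = -61973/(-1/490) = -61973*(-490) = 30366770)
1/(I - 74435) = 1/(30366770 - 74435) = 1/30292335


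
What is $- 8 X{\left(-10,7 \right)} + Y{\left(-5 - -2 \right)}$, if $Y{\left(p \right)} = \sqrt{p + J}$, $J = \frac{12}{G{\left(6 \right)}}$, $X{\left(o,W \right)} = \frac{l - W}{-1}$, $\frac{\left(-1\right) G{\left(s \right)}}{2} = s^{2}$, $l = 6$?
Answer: $-8 + \frac{i \sqrt{114}}{6} \approx -8.0 + 1.7795 i$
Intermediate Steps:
$G{\left(s \right)} = - 2 s^{2}$
$X{\left(o,W \right)} = -6 + W$ ($X{\left(o,W \right)} = \frac{6 - W}{-1} = \left(6 - W\right) \left(-1\right) = -6 + W$)
$J = - \frac{1}{6}$ ($J = \frac{12}{\left(-2\right) 6^{2}} = \frac{12}{\left(-2\right) 36} = \frac{12}{-72} = 12 \left(- \frac{1}{72}\right) = - \frac{1}{6} \approx -0.16667$)
$Y{\left(p \right)} = \sqrt{- \frac{1}{6} + p}$ ($Y{\left(p \right)} = \sqrt{p - \frac{1}{6}} = \sqrt{- \frac{1}{6} + p}$)
$- 8 X{\left(-10,7 \right)} + Y{\left(-5 - -2 \right)} = - 8 \left(-6 + 7\right) + \frac{\sqrt{-6 + 36 \left(-5 - -2\right)}}{6} = \left(-8\right) 1 + \frac{\sqrt{-6 + 36 \left(-5 + 2\right)}}{6} = -8 + \frac{\sqrt{-6 + 36 \left(-3\right)}}{6} = -8 + \frac{\sqrt{-6 - 108}}{6} = -8 + \frac{\sqrt{-114}}{6} = -8 + \frac{i \sqrt{114}}{6}$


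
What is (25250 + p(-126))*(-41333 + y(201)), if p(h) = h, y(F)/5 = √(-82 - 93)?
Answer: -1038450292 + 628100*I*√7 ≈ -1.0385e+9 + 1.6618e+6*I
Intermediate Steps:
y(F) = 25*I*√7 (y(F) = 5*√(-82 - 93) = 5*√(-175) = 5*(5*I*√7) = 25*I*√7)
(25250 + p(-126))*(-41333 + y(201)) = (25250 - 126)*(-41333 + 25*I*√7) = 25124*(-41333 + 25*I*√7) = -1038450292 + 628100*I*√7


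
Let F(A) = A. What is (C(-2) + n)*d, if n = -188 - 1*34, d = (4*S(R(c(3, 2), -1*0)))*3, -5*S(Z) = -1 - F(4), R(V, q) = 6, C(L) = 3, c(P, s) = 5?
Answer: -2628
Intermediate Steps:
S(Z) = 1 (S(Z) = -(-1 - 1*4)/5 = -(-1 - 4)/5 = -⅕*(-5) = 1)
d = 12 (d = (4*1)*3 = 4*3 = 12)
n = -222 (n = -188 - 34 = -222)
(C(-2) + n)*d = (3 - 222)*12 = -219*12 = -2628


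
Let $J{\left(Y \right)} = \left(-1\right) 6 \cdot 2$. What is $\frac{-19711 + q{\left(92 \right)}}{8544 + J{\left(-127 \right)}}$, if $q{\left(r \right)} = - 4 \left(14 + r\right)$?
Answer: $- \frac{20135}{8532} \approx -2.3599$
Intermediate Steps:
$q{\left(r \right)} = -56 - 4 r$
$J{\left(Y \right)} = -12$ ($J{\left(Y \right)} = \left(-6\right) 2 = -12$)
$\frac{-19711 + q{\left(92 \right)}}{8544 + J{\left(-127 \right)}} = \frac{-19711 - 424}{8544 - 12} = \frac{-19711 - 424}{8532} = \left(-19711 - 424\right) \frac{1}{8532} = \left(-20135\right) \frac{1}{8532} = - \frac{20135}{8532}$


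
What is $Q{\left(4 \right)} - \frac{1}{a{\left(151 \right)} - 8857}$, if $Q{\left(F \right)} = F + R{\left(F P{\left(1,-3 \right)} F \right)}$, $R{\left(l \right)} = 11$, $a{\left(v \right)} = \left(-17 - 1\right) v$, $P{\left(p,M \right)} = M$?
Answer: $\frac{173626}{11575} \approx 15.0$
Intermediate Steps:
$a{\left(v \right)} = - 18 v$ ($a{\left(v \right)} = \left(-17 - 1\right) v = - 18 v$)
$Q{\left(F \right)} = 11 + F$ ($Q{\left(F \right)} = F + 11 = 11 + F$)
$Q{\left(4 \right)} - \frac{1}{a{\left(151 \right)} - 8857} = \left(11 + 4\right) - \frac{1}{\left(-18\right) 151 - 8857} = 15 - \frac{1}{-2718 - 8857} = 15 - \frac{1}{-11575} = 15 - - \frac{1}{11575} = 15 + \frac{1}{11575} = \frac{173626}{11575}$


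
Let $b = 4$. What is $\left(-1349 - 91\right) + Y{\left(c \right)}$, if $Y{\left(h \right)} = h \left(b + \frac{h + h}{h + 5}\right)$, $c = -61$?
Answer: $- \frac{50873}{28} \approx -1816.9$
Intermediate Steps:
$Y{\left(h \right)} = h \left(4 + \frac{2 h}{5 + h}\right)$ ($Y{\left(h \right)} = h \left(4 + \frac{h + h}{h + 5}\right) = h \left(4 + \frac{2 h}{5 + h}\right)$)
$\left(-1349 - 91\right) + Y{\left(c \right)} = \left(-1349 - 91\right) + 2 \left(-61\right) \frac{1}{5 - 61} \left(10 + 3 \left(-61\right)\right) = \left(-1349 - 91\right) + 2 \left(-61\right) \frac{1}{-56} \left(10 - 183\right) = -1440 + 2 \left(-61\right) \left(- \frac{1}{56}\right) \left(-173\right) = -1440 - \frac{10553}{28} = - \frac{50873}{28}$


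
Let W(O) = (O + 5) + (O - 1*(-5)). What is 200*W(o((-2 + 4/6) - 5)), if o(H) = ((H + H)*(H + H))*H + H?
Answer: -10988800/27 ≈ -4.0699e+5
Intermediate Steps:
o(H) = H + 4*H³ (o(H) = ((2*H)*(2*H))*H + H = (4*H²)*H + H = 4*H³ + H = H + 4*H³)
W(O) = 10 + 2*O (W(O) = (5 + O) + (O + 5) = (5 + O) + (5 + O) = 10 + 2*O)
200*W(o((-2 + 4/6) - 5)) = 200*(10 + 2*(((-2 + 4/6) - 5) + 4*((-2 + 4/6) - 5)³)) = 200*(10 + 2*(((-2 + 4*(⅙)) - 5) + 4*((-2 + 4*(⅙)) - 5)³)) = 200*(10 + 2*(((-2 + ⅔) - 5) + 4*((-2 + ⅔) - 5)³)) = 200*(10 + 2*((-4/3 - 5) + 4*(-4/3 - 5)³)) = 200*(10 + 2*(-19/3 + 4*(-19/3)³)) = 200*(10 + 2*(-19/3 + 4*(-6859/27))) = 200*(10 + 2*(-19/3 - 27436/27)) = 200*(10 + 2*(-27607/27)) = 200*(10 - 55214/27) = 200*(-54944/27) = -10988800/27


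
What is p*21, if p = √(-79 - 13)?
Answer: 42*I*√23 ≈ 201.42*I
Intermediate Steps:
p = 2*I*√23 (p = √(-92) = 2*I*√23 ≈ 9.5917*I)
p*21 = (2*I*√23)*21 = 42*I*√23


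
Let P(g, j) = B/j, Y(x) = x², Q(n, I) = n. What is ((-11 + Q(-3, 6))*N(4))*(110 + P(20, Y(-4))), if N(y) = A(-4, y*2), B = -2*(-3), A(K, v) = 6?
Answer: -18543/2 ≈ -9271.5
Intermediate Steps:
B = 6
N(y) = 6
P(g, j) = 6/j
((-11 + Q(-3, 6))*N(4))*(110 + P(20, Y(-4))) = ((-11 - 3)*6)*(110 + 6/((-4)²)) = (-14*6)*(110 + 6/16) = -84*(110 + 6*(1/16)) = -84*(110 + 3/8) = -84*883/8 = -18543/2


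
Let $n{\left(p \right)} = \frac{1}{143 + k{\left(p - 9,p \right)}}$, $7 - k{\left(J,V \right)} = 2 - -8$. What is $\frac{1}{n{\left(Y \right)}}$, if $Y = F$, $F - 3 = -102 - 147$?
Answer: $140$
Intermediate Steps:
$k{\left(J,V \right)} = -3$ ($k{\left(J,V \right)} = 7 - \left(2 - -8\right) = 7 - \left(2 + 8\right) = 7 - 10 = -3$)
$F = -246$ ($F = 3 - 249 = -246$)
$Y = -246$
$n{\left(p \right)} = \frac{1}{140}$ ($n{\left(p \right)} = \frac{1}{143 - 3} = \frac{1}{140}$)
$\frac{1}{n{\left(Y \right)}} = \frac{1}{\frac{1}{140}} = 140$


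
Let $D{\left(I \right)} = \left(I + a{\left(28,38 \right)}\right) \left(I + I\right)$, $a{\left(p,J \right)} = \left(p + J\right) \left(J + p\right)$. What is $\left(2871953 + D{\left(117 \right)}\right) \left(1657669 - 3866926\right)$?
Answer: $-8657271804195$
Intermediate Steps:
$a{\left(p,J \right)} = \left(J + p\right)^{2}$ ($a{\left(p,J \right)} = \left(J + p\right) \left(J + p\right) = \left(J + p\right)^{2}$)
$D{\left(I \right)} = 2 I \left(4356 + I\right)$ ($D{\left(I \right)} = \left(I + \left(38 + 28\right)^{2}\right) \left(I + I\right) = \left(I + 66^{2}\right) 2 I = \left(I + 4356\right) 2 I = \left(4356 + I\right) 2 I = 2 I \left(4356 + I\right)$)
$\left(2871953 + D{\left(117 \right)}\right) \left(1657669 - 3866926\right) = \left(2871953 + 2 \cdot 117 \left(4356 + 117\right)\right) \left(1657669 - 3866926\right) = \left(2871953 + 2 \cdot 117 \cdot 4473\right) \left(-2209257\right) = \left(2871953 + 1046682\right) \left(-2209257\right) = 3918635 \left(-2209257\right) = -8657271804195$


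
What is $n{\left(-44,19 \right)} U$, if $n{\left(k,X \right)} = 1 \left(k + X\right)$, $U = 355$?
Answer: $-8875$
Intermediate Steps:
$n{\left(k,X \right)} = X + k$ ($n{\left(k,X \right)} = 1 \left(X + k\right) = X + k$)
$n{\left(-44,19 \right)} U = \left(19 - 44\right) 355 = \left(-25\right) 355 = -8875$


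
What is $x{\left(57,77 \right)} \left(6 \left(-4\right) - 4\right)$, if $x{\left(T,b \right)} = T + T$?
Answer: $-3192$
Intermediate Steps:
$x{\left(T,b \right)} = 2 T$
$x{\left(57,77 \right)} \left(6 \left(-4\right) - 4\right) = 2 \cdot 57 \left(6 \left(-4\right) - 4\right) = 114 \left(-24 - 4\right) = 114 \left(-28\right) = -3192$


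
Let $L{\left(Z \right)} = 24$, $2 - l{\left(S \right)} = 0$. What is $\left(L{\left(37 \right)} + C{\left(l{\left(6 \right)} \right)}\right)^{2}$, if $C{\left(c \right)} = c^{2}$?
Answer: $784$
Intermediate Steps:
$l{\left(S \right)} = 2$ ($l{\left(S \right)} = 2 - 0 = 2 + 0 = 2$)
$\left(L{\left(37 \right)} + C{\left(l{\left(6 \right)} \right)}\right)^{2} = \left(24 + 2^{2}\right)^{2} = \left(24 + 4\right)^{2} = 28^{2} = 784$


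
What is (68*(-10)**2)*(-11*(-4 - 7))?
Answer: 822800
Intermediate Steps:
(68*(-10)**2)*(-11*(-4 - 7)) = (68*100)*(-11*(-11)) = 6800*121 = 822800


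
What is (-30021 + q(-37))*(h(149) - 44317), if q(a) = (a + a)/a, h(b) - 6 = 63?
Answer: 1328280712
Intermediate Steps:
h(b) = 69 (h(b) = 6 + 63 = 69)
q(a) = 2 (q(a) = (2*a)/a = 2)
(-30021 + q(-37))*(h(149) - 44317) = (-30021 + 2)*(69 - 44317) = -30019*(-44248) = 1328280712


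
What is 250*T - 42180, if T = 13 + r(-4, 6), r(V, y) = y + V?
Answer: -38430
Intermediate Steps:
r(V, y) = V + y
T = 15 (T = 13 + (-4 + 6) = 13 + 2 = 15)
250*T - 42180 = 250*15 - 42180 = 3750 - 42180 = -38430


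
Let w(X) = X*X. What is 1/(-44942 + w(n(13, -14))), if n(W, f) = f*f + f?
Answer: -1/11818 ≈ -8.4617e-5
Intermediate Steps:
n(W, f) = f + f**2 (n(W, f) = f**2 + f = f + f**2)
w(X) = X**2
1/(-44942 + w(n(13, -14))) = 1/(-44942 + (-14*(1 - 14))**2) = 1/(-44942 + (-14*(-13))**2) = 1/(-44942 + 182**2) = 1/(-44942 + 33124) = 1/(-11818) = -1/11818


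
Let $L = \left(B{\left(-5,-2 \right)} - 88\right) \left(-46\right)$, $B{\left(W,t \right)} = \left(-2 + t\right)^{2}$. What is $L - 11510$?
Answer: $-8198$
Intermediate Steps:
$L = 3312$ ($L = \left(\left(-2 - 2\right)^{2} - 88\right) \left(-46\right) = \left(\left(-4\right)^{2} - 88\right) \left(-46\right) = \left(16 - 88\right) \left(-46\right) = \left(-72\right) \left(-46\right) = 3312$)
$L - 11510 = 3312 - 11510 = -8198$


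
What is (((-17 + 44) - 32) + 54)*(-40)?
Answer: -1960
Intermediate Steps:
(((-17 + 44) - 32) + 54)*(-40) = ((27 - 32) + 54)*(-40) = (-5 + 54)*(-40) = 49*(-40) = -1960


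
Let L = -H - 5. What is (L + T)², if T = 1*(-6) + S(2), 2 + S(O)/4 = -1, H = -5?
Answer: 324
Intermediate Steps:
S(O) = -12 (S(O) = -8 + 4*(-1) = -8 - 4 = -12)
L = 0 (L = -1*(-5) - 5 = 5 - 5 = 0)
T = -18 (T = 1*(-6) - 12 = -6 - 12 = -18)
(L + T)² = (0 - 18)² = (-18)² = 324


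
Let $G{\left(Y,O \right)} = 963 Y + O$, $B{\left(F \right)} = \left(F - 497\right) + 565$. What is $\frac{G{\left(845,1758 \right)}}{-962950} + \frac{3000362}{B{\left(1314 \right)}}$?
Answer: $\frac{1444035788287}{665398450} \approx 2170.2$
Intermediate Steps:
$B{\left(F \right)} = 68 + F$ ($B{\left(F \right)} = \left(-497 + F\right) + 565 = 68 + F$)
$G{\left(Y,O \right)} = O + 963 Y$
$\frac{G{\left(845,1758 \right)}}{-962950} + \frac{3000362}{B{\left(1314 \right)}} = \frac{1758 + 963 \cdot 845}{-962950} + \frac{3000362}{68 + 1314} = \left(1758 + 813735\right) \left(- \frac{1}{962950}\right) + \frac{3000362}{1382} = 815493 \left(- \frac{1}{962950}\right) + 3000362 \cdot \frac{1}{1382} = - \frac{815493}{962950} + \frac{1500181}{691} = \frac{1444035788287}{665398450}$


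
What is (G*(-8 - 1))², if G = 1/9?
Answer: 1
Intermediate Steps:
G = ⅑ ≈ 0.11111
(G*(-8 - 1))² = ((-8 - 1)/9)² = ((⅑)*(-9))² = (-1)² = 1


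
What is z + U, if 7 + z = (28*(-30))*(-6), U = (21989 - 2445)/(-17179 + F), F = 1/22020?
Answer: 1903460828227/378281579 ≈ 5031.9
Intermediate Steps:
F = 1/22020 ≈ 4.5413e-5
U = -430358880/378281579 (U = (21989 - 2445)/(-17179 + 1/22020) = 19544/(-378281579/22020) = 19544*(-22020/378281579) = -430358880/378281579 ≈ -1.1377)
z = 5033 (z = -7 + (28*(-30))*(-6) = -7 - 840*(-6) = -7 + 5040 = 5033)
z + U = 5033 - 430358880/378281579 = 1903460828227/378281579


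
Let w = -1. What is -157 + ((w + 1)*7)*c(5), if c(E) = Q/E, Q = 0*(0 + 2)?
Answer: -157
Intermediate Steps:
Q = 0 (Q = 0*2 = 0)
c(E) = 0 (c(E) = 0/E = 0)
-157 + ((w + 1)*7)*c(5) = -157 + ((-1 + 1)*7)*0 = -157 + (0*7)*0 = -157 + 0*0 = -157 + 0 = -157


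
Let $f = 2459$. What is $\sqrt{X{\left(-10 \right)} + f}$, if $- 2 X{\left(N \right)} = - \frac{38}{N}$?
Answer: $\frac{\sqrt{245710}}{10} \approx 49.569$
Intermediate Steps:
$X{\left(N \right)} = \frac{19}{N}$ ($X{\left(N \right)} = - \frac{\left(-38\right) \frac{1}{N}}{2} = \frac{19}{N}$)
$\sqrt{X{\left(-10 \right)} + f} = \sqrt{\frac{19}{-10} + 2459} = \sqrt{19 \left(- \frac{1}{10}\right) + 2459} = \sqrt{- \frac{19}{10} + 2459} = \sqrt{\frac{24571}{10}} = \frac{\sqrt{245710}}{10}$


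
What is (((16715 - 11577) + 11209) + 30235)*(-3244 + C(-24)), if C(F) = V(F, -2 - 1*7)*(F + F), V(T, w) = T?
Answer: -97449544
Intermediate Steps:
C(F) = 2*F² (C(F) = F*(F + F) = F*(2*F) = 2*F²)
(((16715 - 11577) + 11209) + 30235)*(-3244 + C(-24)) = (((16715 - 11577) + 11209) + 30235)*(-3244 + 2*(-24)²) = ((5138 + 11209) + 30235)*(-3244 + 2*576) = (16347 + 30235)*(-3244 + 1152) = 46582*(-2092) = -97449544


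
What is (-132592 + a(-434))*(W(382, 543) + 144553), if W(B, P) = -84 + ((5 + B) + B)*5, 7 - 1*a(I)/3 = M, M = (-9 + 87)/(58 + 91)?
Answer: -2929692864282/149 ≈ -1.9662e+10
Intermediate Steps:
M = 78/149 ≈ 0.52349
a(I) = 2895/149 (a(I) = 21 - 3*78/149 = 21 - 234/149 = 2895/149)
W(B, P) = -59 + 10*B (W(B, P) = -84 + (5 + 2*B)*5 = -84 + (25 + 10*B) = -59 + 10*B)
(-132592 + a(-434))*(W(382, 543) + 144553) = (-132592 + 2895/149)*((-59 + 10*382) + 144553) = -19753313*((-59 + 3820) + 144553)/149 = -19753313*(3761 + 144553)/149 = -19753313/149*148314 = -2929692864282/149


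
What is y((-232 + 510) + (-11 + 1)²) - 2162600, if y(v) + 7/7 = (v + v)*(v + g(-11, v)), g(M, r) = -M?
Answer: -1868517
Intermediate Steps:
y(v) = -1 + 2*v*(11 + v) (y(v) = -1 + (v + v)*(v - 1*(-11)) = -1 + (2*v)*(v + 11) = -1 + (2*v)*(11 + v) = -1 + 2*v*(11 + v))
y((-232 + 510) + (-11 + 1)²) - 2162600 = (-1 + 2*((-232 + 510) + (-11 + 1)²)² + 22*((-232 + 510) + (-11 + 1)²)) - 2162600 = (-1 + 2*(278 + (-10)²)² + 22*(278 + (-10)²)) - 2162600 = (-1 + 2*(278 + 100)² + 22*(278 + 100)) - 2162600 = (-1 + 2*378² + 22*378) - 2162600 = (-1 + 2*142884 + 8316) - 2162600 = (-1 + 285768 + 8316) - 2162600 = 294083 - 2162600 = -1868517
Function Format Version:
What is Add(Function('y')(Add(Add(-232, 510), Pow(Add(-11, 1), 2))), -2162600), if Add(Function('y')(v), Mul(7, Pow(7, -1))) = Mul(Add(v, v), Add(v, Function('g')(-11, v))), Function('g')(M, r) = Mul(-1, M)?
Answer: -1868517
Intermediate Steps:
Function('y')(v) = Add(-1, Mul(2, v, Add(11, v))) (Function('y')(v) = Add(-1, Mul(Add(v, v), Add(v, Mul(-1, -11)))) = Add(-1, Mul(Mul(2, v), Add(v, 11))) = Add(-1, Mul(Mul(2, v), Add(11, v))) = Add(-1, Mul(2, v, Add(11, v))))
Add(Function('y')(Add(Add(-232, 510), Pow(Add(-11, 1), 2))), -2162600) = Add(Add(-1, Mul(2, Pow(Add(Add(-232, 510), Pow(Add(-11, 1), 2)), 2)), Mul(22, Add(Add(-232, 510), Pow(Add(-11, 1), 2)))), -2162600) = Add(Add(-1, Mul(2, Pow(Add(278, Pow(-10, 2)), 2)), Mul(22, Add(278, Pow(-10, 2)))), -2162600) = Add(Add(-1, Mul(2, Pow(Add(278, 100), 2)), Mul(22, Add(278, 100))), -2162600) = Add(Add(-1, Mul(2, Pow(378, 2)), Mul(22, 378)), -2162600) = Add(Add(-1, Mul(2, 142884), 8316), -2162600) = Add(Add(-1, 285768, 8316), -2162600) = Add(294083, -2162600) = -1868517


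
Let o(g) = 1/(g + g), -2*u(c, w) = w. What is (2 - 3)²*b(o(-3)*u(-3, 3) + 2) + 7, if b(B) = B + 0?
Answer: 37/4 ≈ 9.2500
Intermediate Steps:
u(c, w) = -w/2
o(g) = 1/(2*g)
b(B) = B
(2 - 3)²*b(o(-3)*u(-3, 3) + 2) + 7 = (2 - 3)²*(((½)/(-3))*(-½*3) + 2) + 7 = (-1)²*(((½)*(-⅓))*(-3/2) + 2) + 7 = 1*(-⅙*(-3/2) + 2) + 7 = 1*(¼ + 2) + 7 = 1*(9/4) + 7 = 9/4 + 7 = 37/4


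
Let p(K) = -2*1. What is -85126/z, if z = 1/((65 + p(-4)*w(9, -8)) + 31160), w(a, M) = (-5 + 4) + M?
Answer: -2659591618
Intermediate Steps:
w(a, M) = -1 + M
p(K) = -2
z = 1/31243 (z = 1/((65 - 2*(-1 - 8)) + 31160) = 1/((65 - 2*(-9)) + 31160) = 1/((65 + 18) + 31160) = 1/(83 + 31160) = 1/31243 ≈ 3.2007e-5)
-85126/z = -85126/1/31243 = -85126*31243 = -2659591618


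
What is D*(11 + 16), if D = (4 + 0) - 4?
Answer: 0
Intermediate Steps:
D = 0 (D = 4 - 4 = 0)
D*(11 + 16) = 0*(11 + 16) = 0*27 = 0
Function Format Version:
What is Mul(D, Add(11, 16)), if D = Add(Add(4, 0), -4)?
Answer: 0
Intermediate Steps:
D = 0 (D = Add(4, -4) = 0)
Mul(D, Add(11, 16)) = Mul(0, Add(11, 16)) = Mul(0, 27) = 0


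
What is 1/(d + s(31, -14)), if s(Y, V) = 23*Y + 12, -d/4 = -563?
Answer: 1/2977 ≈ 0.00033591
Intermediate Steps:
d = 2252 (d = -4*(-563) = 2252)
s(Y, V) = 12 + 23*Y
1/(d + s(31, -14)) = 1/(2252 + (12 + 23*31)) = 1/(2252 + (12 + 713)) = 1/(2252 + 725) = 1/2977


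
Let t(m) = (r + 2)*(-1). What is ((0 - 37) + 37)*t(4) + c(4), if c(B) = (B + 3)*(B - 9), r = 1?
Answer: -35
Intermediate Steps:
c(B) = (-9 + B)*(3 + B) (c(B) = (3 + B)*(-9 + B) = (-9 + B)*(3 + B))
t(m) = -3 (t(m) = (1 + 2)*(-1) = 3*(-1) = -3)
((0 - 37) + 37)*t(4) + c(4) = ((0 - 37) + 37)*(-3) + (-27 + 4² - 6*4) = (-37 + 37)*(-3) + (-27 + 16 - 24) = 0*(-3) - 35 = 0 - 35 = -35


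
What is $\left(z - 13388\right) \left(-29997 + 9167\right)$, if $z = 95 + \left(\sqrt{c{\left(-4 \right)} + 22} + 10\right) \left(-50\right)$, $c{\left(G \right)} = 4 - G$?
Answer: $287308190 + 1041500 \sqrt{30} \approx 2.9301 \cdot 10^{8}$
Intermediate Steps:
$z = -405 - 50 \sqrt{30}$ ($z = 95 + \left(\sqrt{\left(4 - -4\right) + 22} + 10\right) \left(-50\right) = 95 + \left(\sqrt{\left(4 + 4\right) + 22} + 10\right) \left(-50\right) = 95 + \left(\sqrt{8 + 22} + 10\right) \left(-50\right) = 95 + \left(\sqrt{30} + 10\right) \left(-50\right) = 95 + \left(10 + \sqrt{30}\right) \left(-50\right) = 95 - \left(500 + 50 \sqrt{30}\right) = -405 - 50 \sqrt{30} \approx -678.86$)
$\left(z - 13388\right) \left(-29997 + 9167\right) = \left(\left(-405 - 50 \sqrt{30}\right) - 13388\right) \left(-29997 + 9167\right) = \left(-13793 - 50 \sqrt{30}\right) \left(-20830\right) = 287308190 + 1041500 \sqrt{30}$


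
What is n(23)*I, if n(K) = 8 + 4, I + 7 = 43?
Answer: 432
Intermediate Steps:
I = 36 (I = -7 + 43 = 36)
n(K) = 12
n(23)*I = 12*36 = 432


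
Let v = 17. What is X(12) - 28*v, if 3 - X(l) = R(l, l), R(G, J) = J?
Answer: -485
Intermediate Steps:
X(l) = 3 - l
X(12) - 28*v = (3 - 1*12) - 28*17 = (3 - 12) - 1*476 = -9 - 476 = -485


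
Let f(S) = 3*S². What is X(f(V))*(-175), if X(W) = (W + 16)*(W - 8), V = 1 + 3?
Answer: -448000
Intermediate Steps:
V = 4
X(W) = (-8 + W)*(16 + W) (X(W) = (16 + W)*(-8 + W) = (-8 + W)*(16 + W))
X(f(V))*(-175) = (-128 + (3*4²)² + 8*(3*4²))*(-175) = (-128 + (3*16)² + 8*(3*16))*(-175) = (-128 + 48² + 8*48)*(-175) = (-128 + 2304 + 384)*(-175) = 2560*(-175) = -448000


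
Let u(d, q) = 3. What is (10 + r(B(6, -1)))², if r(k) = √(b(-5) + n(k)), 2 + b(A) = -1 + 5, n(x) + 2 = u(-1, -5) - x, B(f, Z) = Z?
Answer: 144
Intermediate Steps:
n(x) = 1 - x (n(x) = -2 + (3 - x) = 1 - x)
b(A) = 2 (b(A) = -2 + (-1 + 5) = -2 + 4 = 2)
r(k) = √(3 - k) (r(k) = √(2 + (1 - k)) = √(3 - k))
(10 + r(B(6, -1)))² = (10 + √(3 - 1*(-1)))² = (10 + √(3 + 1))² = (10 + √4)² = (10 + 2)² = 12² = 144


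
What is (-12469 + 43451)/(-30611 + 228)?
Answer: -30982/30383 ≈ -1.0197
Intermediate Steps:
(-12469 + 43451)/(-30611 + 228) = 30982/(-30383) = 30982*(-1/30383) = -30982/30383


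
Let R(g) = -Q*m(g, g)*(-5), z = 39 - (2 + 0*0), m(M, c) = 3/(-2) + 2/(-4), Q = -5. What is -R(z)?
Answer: -50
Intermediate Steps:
m(M, c) = -2 (m(M, c) = 3*(-½) + 2*(-¼) = -3/2 - ½ = -2)
z = 37 (z = 39 - (2 + 0) = 39 - 1*2 = 39 - 2 = 37)
R(g) = 50 (R(g) = -(-5*(-2))*(-5) = -10*(-5) = -1*(-50) = 50)
-R(z) = -1*50 = -50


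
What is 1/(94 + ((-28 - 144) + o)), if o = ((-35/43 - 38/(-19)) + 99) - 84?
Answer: -43/2658 ≈ -0.016178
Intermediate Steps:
o = 696/43 (o = ((-35*1/43 - 38*(-1/19)) + 99) - 84 = ((-35/43 + 2) + 99) - 84 = (51/43 + 99) - 84 = 4308/43 - 84 = 696/43 ≈ 16.186)
1/(94 + ((-28 - 144) + o)) = 1/(94 + ((-28 - 144) + 696/43)) = 1/(94 + (-172 + 696/43)) = 1/(94 - 6700/43) = 1/(-2658/43) = -43/2658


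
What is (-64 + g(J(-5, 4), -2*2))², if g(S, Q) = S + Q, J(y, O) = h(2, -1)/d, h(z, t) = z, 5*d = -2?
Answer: 5329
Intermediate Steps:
d = -⅖ (d = (⅕)*(-2) = -⅖ ≈ -0.40000)
J(y, O) = -5 (J(y, O) = 2/(-⅖) = 2*(-5/2) = -5)
g(S, Q) = Q + S
(-64 + g(J(-5, 4), -2*2))² = (-64 + (-2*2 - 5))² = (-64 + (-4 - 5))² = (-64 - 9)² = (-73)² = 5329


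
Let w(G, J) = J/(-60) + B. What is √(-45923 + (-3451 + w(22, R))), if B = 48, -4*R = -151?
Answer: I*√177575865/60 ≈ 222.1*I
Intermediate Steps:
R = 151/4 (R = -¼*(-151) = 151/4 ≈ 37.750)
w(G, J) = 48 - J/60 (w(G, J) = J/(-60) + 48 = J*(-1/60) + 48 = -J/60 + 48 = 48 - J/60)
√(-45923 + (-3451 + w(22, R))) = √(-45923 + (-3451 + (48 - 1/60*151/4))) = √(-45923 + (-3451 + (48 - 151/240))) = √(-45923 + (-3451 + 11369/240)) = √(-45923 - 816871/240) = √(-11838391/240) = I*√177575865/60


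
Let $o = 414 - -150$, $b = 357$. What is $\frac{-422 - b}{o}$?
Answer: $- \frac{779}{564} \approx -1.3812$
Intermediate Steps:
$o = 564$ ($o = 414 + 150 = 564$)
$\frac{-422 - b}{o} = \frac{-422 - 357}{564} = \left(-422 - 357\right) \frac{1}{564} = \left(-779\right) \frac{1}{564} = - \frac{779}{564}$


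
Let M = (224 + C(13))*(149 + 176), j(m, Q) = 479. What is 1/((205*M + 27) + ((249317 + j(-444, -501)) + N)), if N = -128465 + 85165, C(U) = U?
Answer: 1/15996648 ≈ 6.2513e-8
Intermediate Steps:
N = -43300
M = 77025 (M = (224 + 13)*(149 + 176) = 237*325 = 77025)
1/((205*M + 27) + ((249317 + j(-444, -501)) + N)) = 1/((205*77025 + 27) + ((249317 + 479) - 43300)) = 1/((15790125 + 27) + (249796 - 43300)) = 1/(15790152 + 206496) = 1/15996648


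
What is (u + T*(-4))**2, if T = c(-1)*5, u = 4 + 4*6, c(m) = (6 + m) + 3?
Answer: 17424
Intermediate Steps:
c(m) = 9 + m
u = 28 (u = 4 + 24 = 28)
T = 40 (T = (9 - 1)*5 = 8*5 = 40)
(u + T*(-4))**2 = (28 + 40*(-4))**2 = (28 - 160)**2 = (-132)**2 = 17424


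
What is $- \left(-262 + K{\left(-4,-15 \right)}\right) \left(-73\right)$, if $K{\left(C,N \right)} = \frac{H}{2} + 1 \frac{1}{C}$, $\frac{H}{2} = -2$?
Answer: $- \frac{77161}{4} \approx -19290.0$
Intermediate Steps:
$H = -4$ ($H = 2 \left(-2\right) = -4$)
$K{\left(C,N \right)} = -2 + \frac{1}{C}$ ($K{\left(C,N \right)} = - \frac{4}{2} + 1 \frac{1}{C} = \left(-4\right) \frac{1}{2} + \frac{1}{C} = -2 + \frac{1}{C}$)
$- \left(-262 + K{\left(-4,-15 \right)}\right) \left(-73\right) = - \left(-262 - \left(2 - \frac{1}{-4}\right)\right) \left(-73\right) = - \left(-262 - \frac{9}{4}\right) \left(-73\right) = - \frac{\left(-1057\right) \left(-73\right)}{4} = \left(-1\right) \frac{77161}{4} = - \frac{77161}{4}$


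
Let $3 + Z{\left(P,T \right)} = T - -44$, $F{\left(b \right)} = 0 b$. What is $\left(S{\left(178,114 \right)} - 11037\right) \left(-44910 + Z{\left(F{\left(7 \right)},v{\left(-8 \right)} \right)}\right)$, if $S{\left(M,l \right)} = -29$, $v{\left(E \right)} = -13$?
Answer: $496664212$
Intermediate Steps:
$F{\left(b \right)} = 0$
$Z{\left(P,T \right)} = 41 + T$ ($Z{\left(P,T \right)} = -3 + \left(T - -44\right) = -3 + \left(T + 44\right) = -3 + \left(44 + T\right) = 41 + T$)
$\left(S{\left(178,114 \right)} - 11037\right) \left(-44910 + Z{\left(F{\left(7 \right)},v{\left(-8 \right)} \right)}\right) = \left(-29 - 11037\right) \left(-44910 + \left(41 - 13\right)\right) = - 11066 \left(-44910 + 28\right) = \left(-11066\right) \left(-44882\right) = 496664212$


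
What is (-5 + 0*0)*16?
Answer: -80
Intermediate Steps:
(-5 + 0*0)*16 = (-5 + 0)*16 = -5*16 = -80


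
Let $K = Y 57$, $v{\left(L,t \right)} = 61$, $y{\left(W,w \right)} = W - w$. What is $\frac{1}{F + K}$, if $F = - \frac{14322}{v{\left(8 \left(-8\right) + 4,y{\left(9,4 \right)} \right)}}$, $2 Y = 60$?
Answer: $\frac{61}{89988} \approx 0.00067787$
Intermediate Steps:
$Y = 30$ ($Y = \frac{1}{2} \cdot 60 = 30$)
$K = 1710$ ($K = 30 \cdot 57 = 1710$)
$F = - \frac{14322}{61} \approx -234.79$
$\frac{1}{F + K} = \frac{1}{- \frac{14322}{61} + 1710} = \frac{1}{\frac{89988}{61}} = \frac{61}{89988}$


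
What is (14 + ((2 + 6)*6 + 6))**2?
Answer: 4624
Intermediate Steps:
(14 + ((2 + 6)*6 + 6))**2 = (14 + (8*6 + 6))**2 = (14 + (48 + 6))**2 = (14 + 54)**2 = 68**2 = 4624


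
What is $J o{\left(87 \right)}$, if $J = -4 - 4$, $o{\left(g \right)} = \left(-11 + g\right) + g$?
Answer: $-1304$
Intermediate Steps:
$o{\left(g \right)} = -11 + 2 g$
$J = -8$ ($J = -4 - 4 = -8$)
$J o{\left(87 \right)} = - 8 \left(-11 + 2 \cdot 87\right) = - 8 \left(-11 + 174\right) = \left(-8\right) 163 = -1304$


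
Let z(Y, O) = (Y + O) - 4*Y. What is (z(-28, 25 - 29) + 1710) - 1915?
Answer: -125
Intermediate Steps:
z(Y, O) = O - 3*Y (z(Y, O) = (O + Y) - 4*Y = O - 3*Y)
(z(-28, 25 - 29) + 1710) - 1915 = (((25 - 29) - 3*(-28)) + 1710) - 1915 = ((-4 + 84) + 1710) - 1915 = (80 + 1710) - 1915 = 1790 - 1915 = -125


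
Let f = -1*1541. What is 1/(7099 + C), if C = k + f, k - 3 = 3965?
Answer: 1/9526 ≈ 0.00010498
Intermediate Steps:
f = -1541
k = 3968 (k = 3 + 3965 = 3968)
C = 2427 (C = 3968 - 1541 = 2427)
1/(7099 + C) = 1/(7099 + 2427) = 1/9526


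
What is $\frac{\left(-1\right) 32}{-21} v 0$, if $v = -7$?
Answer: $0$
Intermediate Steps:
$\frac{\left(-1\right) 32}{-21} v 0 = \frac{\left(-1\right) 32}{-21} \left(-7\right) 0 = \left(-32\right) \left(- \frac{1}{21}\right) \left(-7\right) 0 = \frac{32}{21} \left(-7\right) 0 = \left(- \frac{32}{3}\right) 0 = 0$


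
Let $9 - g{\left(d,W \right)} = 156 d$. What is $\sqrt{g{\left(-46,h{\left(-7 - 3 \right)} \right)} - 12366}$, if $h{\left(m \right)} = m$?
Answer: $i \sqrt{5181} \approx 71.979 i$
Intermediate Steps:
$g{\left(d,W \right)} = 9 - 156 d$
$\sqrt{g{\left(-46,h{\left(-7 - 3 \right)} \right)} - 12366} = \sqrt{\left(9 - -7176\right) - 12366} = \sqrt{\left(9 + 7176\right) - 12366} = \sqrt{7185 - 12366} = \sqrt{-5181} = i \sqrt{5181}$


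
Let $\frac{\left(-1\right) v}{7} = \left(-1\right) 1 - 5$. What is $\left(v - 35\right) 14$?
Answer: $98$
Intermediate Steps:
$v = 42$ ($v = - 7 \left(\left(-1\right) 1 - 5\right) = - 7 \left(-1 - 5\right) = \left(-7\right) \left(-6\right) = 42$)
$\left(v - 35\right) 14 = \left(42 - 35\right) 14 = 7 \cdot 14 = 98$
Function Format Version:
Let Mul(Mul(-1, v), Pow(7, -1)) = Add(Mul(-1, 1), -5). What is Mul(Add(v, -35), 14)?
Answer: 98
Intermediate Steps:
v = 42 (v = Mul(-7, Add(Mul(-1, 1), -5)) = Mul(-7, Add(-1, -5)) = Mul(-7, -6) = 42)
Mul(Add(v, -35), 14) = Mul(Add(42, -35), 14) = Mul(7, 14) = 98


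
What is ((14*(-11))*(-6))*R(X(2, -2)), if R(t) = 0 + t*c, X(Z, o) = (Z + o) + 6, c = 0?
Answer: 0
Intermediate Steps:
X(Z, o) = 6 + Z + o
R(t) = 0 (R(t) = 0 + t*0 = 0 + 0 = 0)
((14*(-11))*(-6))*R(X(2, -2)) = ((14*(-11))*(-6))*0 = -154*(-6)*0 = 924*0 = 0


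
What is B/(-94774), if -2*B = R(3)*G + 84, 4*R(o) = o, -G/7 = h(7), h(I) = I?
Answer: 189/758192 ≈ 0.00024928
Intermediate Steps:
G = -49 (G = -7*7 = -49)
R(o) = o/4
B = -189/8 (B = -(((¼)*3)*(-49) + 84)/2 = -((¾)*(-49) + 84)/2 = -(-147/4 + 84)/2 = -½*189/4 = -189/8 ≈ -23.625)
B/(-94774) = -189/8/(-94774) = -189/8*(-1/94774) = 189/758192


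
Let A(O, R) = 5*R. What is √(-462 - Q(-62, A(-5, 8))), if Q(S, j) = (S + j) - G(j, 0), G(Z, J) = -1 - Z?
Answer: I*√481 ≈ 21.932*I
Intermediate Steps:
Q(S, j) = 1 + S + 2*j (Q(S, j) = (S + j) - (-1 - j) = (S + j) + (1 + j) = 1 + S + 2*j)
√(-462 - Q(-62, A(-5, 8))) = √(-462 - (1 - 62 + 2*(5*8))) = √(-462 - (1 - 62 + 2*40)) = √(-462 - (1 - 62 + 80)) = √(-462 - 1*19) = √(-462 - 19) = √(-481) = I*√481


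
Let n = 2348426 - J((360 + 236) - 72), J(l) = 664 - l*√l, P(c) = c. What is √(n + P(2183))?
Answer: √(2349945 + 1048*√131) ≈ 1536.9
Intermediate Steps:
J(l) = 664 - l^(3/2)
n = 2347762 + 1048*√131 (n = 2348426 - (664 - ((360 + 236) - 72)^(3/2)) = 2348426 - (664 - (596 - 72)^(3/2)) = 2348426 - (664 - 524^(3/2)) = 2348426 - (664 - 1048*√131) = 2348426 + (-664 + 1048*√131) = 2347762 + 1048*√131 ≈ 2.3598e+6)
√(n + P(2183)) = √((2347762 + 1048*√131) + 2183) = √(2349945 + 1048*√131)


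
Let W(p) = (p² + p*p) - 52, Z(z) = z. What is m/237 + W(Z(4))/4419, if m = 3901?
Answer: 5744593/349101 ≈ 16.455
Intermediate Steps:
W(p) = -52 + 2*p² (W(p) = (p² + p²) - 52 = 2*p² - 52 = -52 + 2*p²)
m/237 + W(Z(4))/4419 = 3901/237 + (-52 + 2*4²)/4419 = 3901*(1/237) + (-52 + 2*16)*(1/4419) = 3901/237 + (-52 + 32)*(1/4419) = 3901/237 - 20*1/4419 = 3901/237 - 20/4419 = 5744593/349101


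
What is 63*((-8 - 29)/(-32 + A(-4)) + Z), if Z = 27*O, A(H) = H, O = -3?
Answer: -20153/4 ≈ -5038.3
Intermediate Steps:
Z = -81 (Z = 27*(-3) = -81)
63*((-8 - 29)/(-32 + A(-4)) + Z) = 63*((-8 - 29)/(-32 - 4) - 81) = 63*(-37/(-36) - 81) = 63*(-37*(-1/36) - 81) = 63*(37/36 - 81) = 63*(-2879/36) = -20153/4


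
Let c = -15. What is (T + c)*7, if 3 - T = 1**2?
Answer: -91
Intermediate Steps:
T = 2 (T = 3 - 1*1**2 = 3 - 1*1 = 3 - 1 = 2)
(T + c)*7 = (2 - 15)*7 = -13*7 = -91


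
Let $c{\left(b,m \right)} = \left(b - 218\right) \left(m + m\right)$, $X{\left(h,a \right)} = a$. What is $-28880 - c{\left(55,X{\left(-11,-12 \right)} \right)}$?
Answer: $-32792$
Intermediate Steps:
$c{\left(b,m \right)} = 2 m \left(-218 + b\right)$ ($c{\left(b,m \right)} = \left(-218 + b\right) 2 m = 2 m \left(-218 + b\right)$)
$-28880 - c{\left(55,X{\left(-11,-12 \right)} \right)} = -28880 - 2 \left(-12\right) \left(-218 + 55\right) = -28880 - 2 \left(-12\right) \left(-163\right) = -28880 - 3912 = -32792$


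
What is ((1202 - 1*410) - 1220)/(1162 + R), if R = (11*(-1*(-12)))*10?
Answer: -214/1241 ≈ -0.17244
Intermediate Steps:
R = 1320 (R = (11*12)*10 = 132*10 = 1320)
((1202 - 1*410) - 1220)/(1162 + R) = ((1202 - 1*410) - 1220)/(1162 + 1320) = ((1202 - 410) - 1220)/2482 = (792 - 1220)*(1/2482) = -428*1/2482 = -214/1241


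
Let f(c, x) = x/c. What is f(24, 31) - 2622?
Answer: -62897/24 ≈ -2620.7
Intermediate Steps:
f(24, 31) - 2622 = 31/24 - 2622 = -62897/24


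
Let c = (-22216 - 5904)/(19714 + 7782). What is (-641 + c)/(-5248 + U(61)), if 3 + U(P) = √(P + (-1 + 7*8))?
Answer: 11587024632/94768005745 + 4413264*√29/94768005745 ≈ 0.12252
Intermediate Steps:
U(P) = -3 + √(55 + P) (U(P) = -3 + √(P + (-1 + 7*8)) = -3 + √(P + (-1 + 56)) = -3 + √(P + 55) = -3 + √(55 + P))
c = -3515/3437 (c = -28120/27496 = -28120*1/27496 = -3515/3437 ≈ -1.0227)
(-641 + c)/(-5248 + U(61)) = (-641 - 3515/3437)/(-5248 + (-3 + √(55 + 61))) = -2206632/(3437*(-5248 + (-3 + √116))) = -2206632/(3437*(-5248 + (-3 + 2*√29))) = -2206632/(3437*(-5251 + 2*√29))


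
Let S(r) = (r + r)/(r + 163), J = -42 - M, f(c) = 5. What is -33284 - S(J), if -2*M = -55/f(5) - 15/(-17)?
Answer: -65601164/1971 ≈ -33283.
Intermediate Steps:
M = 86/17 (M = -(-55/5 - 15/(-17))/2 = -(-55*⅕ - 15*(-1/17))/2 = -(-11 + 15/17)/2 = -½*(-172/17) = 86/17 ≈ 5.0588)
J = -800/17 (J = -42 - 1*86/17 = -42 - 86/17 = -800/17 ≈ -47.059)
S(r) = 2*r/(163 + r) (S(r) = (2*r)/(163 + r) = 2*r/(163 + r))
-33284 - S(J) = -33284 - 2*(-800)/(17*(163 - 800/17)) = -33284 - 2*(-800)/(17*1971/17) = -33284 - 2*(-800)*17/(17*1971) = -33284 - 1*(-1600/1971) = -33284 + 1600/1971 = -65601164/1971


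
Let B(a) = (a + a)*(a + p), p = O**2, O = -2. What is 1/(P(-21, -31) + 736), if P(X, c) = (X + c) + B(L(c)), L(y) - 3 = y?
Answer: 1/2028 ≈ 0.00049310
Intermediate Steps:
L(y) = 3 + y
p = 4 (p = (-2)**2 = 4)
B(a) = 2*a*(4 + a) (B(a) = (a + a)*(a + 4) = (2*a)*(4 + a) = 2*a*(4 + a))
P(X, c) = X + c + 2*(3 + c)*(7 + c) (P(X, c) = (X + c) + 2*(3 + c)*(4 + (3 + c)) = (X + c) + 2*(3 + c)*(7 + c) = X + c + 2*(3 + c)*(7 + c))
1/(P(-21, -31) + 736) = 1/((-21 - 31 + 2*(3 - 31)*(7 - 31)) + 736) = 1/((-21 - 31 + 2*(-28)*(-24)) + 736) = 1/((-21 - 31 + 1344) + 736) = 1/(1292 + 736) = 1/2028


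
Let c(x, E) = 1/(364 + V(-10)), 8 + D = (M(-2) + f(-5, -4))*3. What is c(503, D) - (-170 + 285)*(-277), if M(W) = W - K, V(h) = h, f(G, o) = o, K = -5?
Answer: 11276671/354 ≈ 31855.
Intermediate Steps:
M(W) = 5 + W (M(W) = W - 1*(-5) = W + 5 = 5 + W)
D = -11 (D = -8 + ((5 - 2) - 4)*3 = -8 + (3 - 4)*3 = -8 - 1*3 = -8 - 3 = -11)
c(x, E) = 1/354 (c(x, E) = 1/(364 - 10) = 1/354)
c(503, D) - (-170 + 285)*(-277) = 1/354 - (-170 + 285)*(-277) = 1/354 - 115*(-277) = 1/354 - 1*(-31855) = 1/354 + 31855 = 11276671/354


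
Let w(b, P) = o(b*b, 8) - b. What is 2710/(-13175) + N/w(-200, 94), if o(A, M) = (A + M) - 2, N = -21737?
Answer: -79068647/105942810 ≈ -0.74633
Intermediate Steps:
o(A, M) = -2 + A + M
w(b, P) = 6 + b**2 - b (w(b, P) = (-2 + b*b + 8) - b = (-2 + b**2 + 8) - b = (6 + b**2) - b = 6 + b**2 - b)
2710/(-13175) + N/w(-200, 94) = 2710/(-13175) - 21737/(6 + (-200)**2 - 1*(-200)) = 2710*(-1/13175) - 21737/(6 + 40000 + 200) = -542/2635 - 21737/40206 = -79068647/105942810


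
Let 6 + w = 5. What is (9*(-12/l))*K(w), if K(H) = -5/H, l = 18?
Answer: -30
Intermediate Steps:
w = -1 (w = -6 + 5 = -1)
(9*(-12/l))*K(w) = (9*(-12/18))*(-5/(-1)) = (9*(-12*1/18))*(-5*(-1)) = (9*(-⅔))*5 = -6*5 = -30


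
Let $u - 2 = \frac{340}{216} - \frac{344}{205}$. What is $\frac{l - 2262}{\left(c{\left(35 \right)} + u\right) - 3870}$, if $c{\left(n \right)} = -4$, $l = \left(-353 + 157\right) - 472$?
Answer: $\frac{32435100}{42864191} \approx 0.75669$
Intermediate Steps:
$l = -668$ ($l = -196 - 472 = -668$)
$u = \frac{20989}{11070}$ ($u = 2 + \left(\frac{340}{216} - \frac{344}{205}\right) = 2 + \left(340 \cdot \frac{1}{216} - \frac{344}{205}\right) = 2 + \left(\frac{85}{54} - \frac{344}{205}\right) = 2 - \frac{1151}{11070} = \frac{20989}{11070} \approx 1.896$)
$\frac{l - 2262}{\left(c{\left(35 \right)} + u\right) - 3870} = \frac{-668 - 2262}{\left(-4 + \frac{20989}{11070}\right) - 3870} = - \frac{2930}{- \frac{23291}{11070} - 3870} = - \frac{2930}{- \frac{42864191}{11070}} = \left(-2930\right) \left(- \frac{11070}{42864191}\right) = \frac{32435100}{42864191}$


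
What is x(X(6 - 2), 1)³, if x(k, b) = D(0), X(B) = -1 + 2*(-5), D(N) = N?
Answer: 0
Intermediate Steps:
X(B) = -11 (X(B) = -1 - 10 = -11)
x(k, b) = 0
x(X(6 - 2), 1)³ = 0³ = 0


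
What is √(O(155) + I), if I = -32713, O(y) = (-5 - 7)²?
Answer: I*√32569 ≈ 180.47*I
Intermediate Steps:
O(y) = 144 (O(y) = (-12)² = 144)
√(O(155) + I) = √(144 - 32713) = √(-32569) = I*√32569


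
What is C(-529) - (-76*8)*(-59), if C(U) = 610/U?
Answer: -18976898/529 ≈ -35873.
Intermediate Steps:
C(-529) - (-76*8)*(-59) = 610/(-529) - (-76*8)*(-59) = 610*(-1/529) - (-608)*(-59) = -610/529 - 1*35872 = -610/529 - 35872 = -18976898/529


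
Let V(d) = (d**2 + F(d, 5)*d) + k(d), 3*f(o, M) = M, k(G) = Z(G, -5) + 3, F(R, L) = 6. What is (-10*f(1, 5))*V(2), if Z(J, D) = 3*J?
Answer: -1250/3 ≈ -416.67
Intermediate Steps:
k(G) = 3 + 3*G (k(G) = 3*G + 3 = 3 + 3*G)
f(o, M) = M/3
V(d) = 3 + d**2 + 9*d (V(d) = (d**2 + 6*d) + (3 + 3*d) = 3 + d**2 + 9*d)
(-10*f(1, 5))*V(2) = (-10*5/3)*(3 + 2**2 + 9*2) = (-10*5/3)*(3 + 4 + 18) = -50/3*25 = -1250/3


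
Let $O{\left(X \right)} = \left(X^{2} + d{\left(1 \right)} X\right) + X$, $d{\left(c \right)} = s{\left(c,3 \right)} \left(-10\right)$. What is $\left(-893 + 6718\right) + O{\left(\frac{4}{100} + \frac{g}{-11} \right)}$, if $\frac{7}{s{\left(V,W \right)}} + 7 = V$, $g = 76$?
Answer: $\frac{1312511788}{226875} \approx 5785.2$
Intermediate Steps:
$s{\left(V,W \right)} = \frac{7}{-7 + V}$
$d{\left(c \right)} = - \frac{70}{-7 + c}$ ($d{\left(c \right)} = \frac{7}{-7 + c} \left(-10\right) = - \frac{70}{-7 + c}$)
$O{\left(X \right)} = X^{2} + \frac{38 X}{3}$ ($O{\left(X \right)} = \left(X^{2} + - \frac{70}{-7 + 1} X\right) + X = \left(X^{2} + - \frac{70}{-6} X\right) + X = \left(X^{2} + \left(-70\right) \left(- \frac{1}{6}\right) X\right) + X = \left(X^{2} + \frac{35 X}{3}\right) + X = X^{2} + \frac{38 X}{3}$)
$\left(-893 + 6718\right) + O{\left(\frac{4}{100} + \frac{g}{-11} \right)} = \left(-893 + 6718\right) + \frac{\left(\frac{4}{100} + \frac{76}{-11}\right) \left(38 + 3 \left(\frac{4}{100} + \frac{76}{-11}\right)\right)}{3} = 5825 + \frac{\left(4 \cdot \frac{1}{100} + 76 \left(- \frac{1}{11}\right)\right) \left(38 + 3 \left(4 \cdot \frac{1}{100} + 76 \left(- \frac{1}{11}\right)\right)\right)}{3} = 5825 + \frac{\left(\frac{1}{25} - \frac{76}{11}\right) \left(38 + 3 \left(\frac{1}{25} - \frac{76}{11}\right)\right)}{3} = 5825 + \frac{1}{3} \left(- \frac{1889}{275}\right) \left(38 + 3 \left(- \frac{1889}{275}\right)\right) = 5825 + \frac{1}{3} \left(- \frac{1889}{275}\right) \left(38 - \frac{5667}{275}\right) = 5825 + \frac{1}{3} \left(- \frac{1889}{275}\right) \frac{4783}{275} = 5825 - \frac{9035087}{226875} = \frac{1312511788}{226875}$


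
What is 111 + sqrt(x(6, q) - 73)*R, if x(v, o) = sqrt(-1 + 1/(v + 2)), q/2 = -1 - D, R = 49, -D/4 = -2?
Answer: 111 + 49*sqrt(-292 + I*sqrt(14))/2 ≈ 113.68 + 418.66*I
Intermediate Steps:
D = 8 (D = -4*(-2) = 8)
q = -18 (q = 2*(-1 - 1*8) = 2*(-1 - 8) = 2*(-9) = -18)
x(v, o) = sqrt(-1 + 1/(2 + v))
111 + sqrt(x(6, q) - 73)*R = 111 + sqrt(sqrt((-1 - 1*6)/(2 + 6)) - 73)*49 = 111 + sqrt(sqrt((-1 - 6)/8) - 73)*49 = 111 + sqrt(sqrt((1/8)*(-7)) - 73)*49 = 111 + sqrt(sqrt(-7/8) - 73)*49 = 111 + sqrt(I*sqrt(14)/4 - 73)*49 = 111 + sqrt(-73 + I*sqrt(14)/4)*49 = 111 + 49*sqrt(-73 + I*sqrt(14)/4)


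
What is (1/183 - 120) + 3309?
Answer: 583588/183 ≈ 3189.0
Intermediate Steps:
(1/183 - 120) + 3309 = -21959/183 + 3309 = 583588/183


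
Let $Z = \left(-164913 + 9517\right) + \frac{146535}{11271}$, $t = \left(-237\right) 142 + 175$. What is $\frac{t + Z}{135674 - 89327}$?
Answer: $- \frac{709554530}{174125679} \approx -4.075$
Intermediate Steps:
$t = -33479$ ($t = -33654 + 175 = -33479$)
$Z = - \frac{583773927}{3757}$ ($Z = -155396 + 146535 \cdot \frac{1}{11271} = -155396 + \frac{48845}{3757} = - \frac{583773927}{3757} \approx -1.5538 \cdot 10^{5}$)
$\frac{t + Z}{135674 - 89327} = \frac{-33479 - \frac{583773927}{3757}}{135674 - 89327} = - \frac{709554530}{3757 \left(135674 - 89327\right)} = - \frac{709554530}{3757 \cdot 46347} = \left(- \frac{709554530}{3757}\right) \frac{1}{46347} = - \frac{709554530}{174125679}$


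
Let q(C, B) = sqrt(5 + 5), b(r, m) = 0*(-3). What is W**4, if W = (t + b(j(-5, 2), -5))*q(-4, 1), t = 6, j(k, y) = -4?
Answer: 129600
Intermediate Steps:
b(r, m) = 0
q(C, B) = sqrt(10)
W = 6*sqrt(10) (W = (6 + 0)*sqrt(10) = 6*sqrt(10) ≈ 18.974)
W**4 = (6*sqrt(10))**4 = 129600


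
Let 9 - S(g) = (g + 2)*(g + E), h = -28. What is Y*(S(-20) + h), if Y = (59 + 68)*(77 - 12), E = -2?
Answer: -3425825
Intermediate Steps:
Y = 8255 (Y = 127*65 = 8255)
S(g) = 9 - (-2 + g)*(2 + g) (S(g) = 9 - (g + 2)*(g - 2) = 9 - (2 + g)*(-2 + g) = 9 - (-2 + g)*(2 + g))
Y*(S(-20) + h) = 8255*((13 - 1*(-20)**2) - 28) = 8255*((13 - 1*400) - 28) = 8255*((13 - 400) - 28) = 8255*(-387 - 28) = 8255*(-415) = -3425825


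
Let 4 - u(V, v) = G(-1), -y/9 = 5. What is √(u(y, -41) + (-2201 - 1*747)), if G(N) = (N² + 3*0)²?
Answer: I*√2945 ≈ 54.268*I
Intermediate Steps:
y = -45 (y = -9*5 = -45)
G(N) = N⁴ (G(N) = (N² + 0)² = (N²)² = N⁴)
u(V, v) = 3 (u(V, v) = 4 - 1*(-1)⁴ = 4 - 1*1 = 4 - 1 = 3)
√(u(y, -41) + (-2201 - 1*747)) = √(3 + (-2201 - 1*747)) = √(3 + (-2201 - 747)) = √(3 - 2948) = √(-2945) = I*√2945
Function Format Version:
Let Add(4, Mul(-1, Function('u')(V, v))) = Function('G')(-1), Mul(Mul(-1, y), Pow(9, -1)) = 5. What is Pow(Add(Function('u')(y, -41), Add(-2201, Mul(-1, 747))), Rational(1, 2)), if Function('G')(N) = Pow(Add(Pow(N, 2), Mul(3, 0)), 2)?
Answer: Mul(I, Pow(2945, Rational(1, 2))) ≈ Mul(54.268, I)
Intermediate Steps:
y = -45 (y = Mul(-9, 5) = -45)
Function('G')(N) = Pow(N, 4) (Function('G')(N) = Pow(Add(Pow(N, 2), 0), 2) = Pow(Pow(N, 2), 2) = Pow(N, 4))
Function('u')(V, v) = 3 (Function('u')(V, v) = Add(4, Mul(-1, Pow(-1, 4))) = Add(4, Mul(-1, 1)) = Add(4, -1) = 3)
Pow(Add(Function('u')(y, -41), Add(-2201, Mul(-1, 747))), Rational(1, 2)) = Pow(Add(3, Add(-2201, Mul(-1, 747))), Rational(1, 2)) = Pow(Add(3, Add(-2201, -747)), Rational(1, 2)) = Pow(Add(3, -2948), Rational(1, 2)) = Pow(-2945, Rational(1, 2)) = Mul(I, Pow(2945, Rational(1, 2)))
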